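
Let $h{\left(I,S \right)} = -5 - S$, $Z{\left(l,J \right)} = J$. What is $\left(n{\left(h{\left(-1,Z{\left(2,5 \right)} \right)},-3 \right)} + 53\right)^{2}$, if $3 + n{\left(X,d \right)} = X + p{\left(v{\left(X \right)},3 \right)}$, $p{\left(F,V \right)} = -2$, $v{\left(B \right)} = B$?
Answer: $1444$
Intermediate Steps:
$n{\left(X,d \right)} = -5 + X$ ($n{\left(X,d \right)} = -3 + \left(X - 2\right) = -3 + \left(-2 + X\right) = -5 + X$)
$\left(n{\left(h{\left(-1,Z{\left(2,5 \right)} \right)},-3 \right)} + 53\right)^{2} = \left(\left(-5 - 10\right) + 53\right)^{2} = \left(-15 + 53\right)^{2} = 38^{2} = 1444$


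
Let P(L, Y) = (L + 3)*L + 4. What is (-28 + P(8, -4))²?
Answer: 4096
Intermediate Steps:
P(L, Y) = 4 + L*(3 + L) (P(L, Y) = (3 + L)*L + 4 = L*(3 + L) + 4 = 4 + L*(3 + L))
(-28 + P(8, -4))² = (-28 + (4 + 8² + 3*8))² = (-28 + (4 + 64 + 24))² = (-28 + 92)² = 64² = 4096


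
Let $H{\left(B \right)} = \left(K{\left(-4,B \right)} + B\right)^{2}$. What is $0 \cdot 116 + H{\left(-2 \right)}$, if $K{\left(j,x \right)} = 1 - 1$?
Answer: $4$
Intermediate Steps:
$K{\left(j,x \right)} = 0$
$H{\left(B \right)} = B^{2}$ ($H{\left(B \right)} = \left(0 + B\right)^{2} = B^{2}$)
$0 \cdot 116 + H{\left(-2 \right)} = 0 \cdot 116 + \left(-2\right)^{2} = 0 + 4 = 4$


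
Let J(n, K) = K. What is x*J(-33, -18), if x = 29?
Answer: -522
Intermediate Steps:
x*J(-33, -18) = 29*(-18) = -522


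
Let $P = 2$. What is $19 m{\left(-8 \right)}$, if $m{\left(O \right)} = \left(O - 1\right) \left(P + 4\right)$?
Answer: $-1026$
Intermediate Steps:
$m{\left(O \right)} = -6 + 6 O$ ($m{\left(O \right)} = \left(O - 1\right) \left(2 + 4\right) = \left(-1 + O\right) 6 = -6 + 6 O$)
$19 m{\left(-8 \right)} = 19 \left(-6 + 6 \left(-8\right)\right) = 19 \left(-6 - 48\right) = 19 \left(-54\right) = -1026$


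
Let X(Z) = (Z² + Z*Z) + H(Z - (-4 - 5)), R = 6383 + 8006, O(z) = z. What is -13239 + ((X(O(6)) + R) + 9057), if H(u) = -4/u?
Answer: 154181/15 ≈ 10279.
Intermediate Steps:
R = 14389
X(Z) = -4/(9 + Z) + 2*Z² (X(Z) = (Z² + Z*Z) - 4/(Z - (-4 - 5)) = (Z² + Z²) - 4/(Z - 1*(-9)) = 2*Z² - 4/(Z + 9) = 2*Z² - 4/(9 + Z) = -4/(9 + Z) + 2*Z²)
-13239 + ((X(O(6)) + R) + 9057) = -13239 + ((2*(-2 + 6²*(9 + 6))/(9 + 6) + 14389) + 9057) = -13239 + ((2*(-2 + 36*15)/15 + 14389) + 9057) = -13239 + ((2*(1/15)*(-2 + 540) + 14389) + 9057) = -13239 + ((2*(1/15)*538 + 14389) + 9057) = -13239 + ((1076/15 + 14389) + 9057) = -13239 + (216911/15 + 9057) = -13239 + 352766/15 = 154181/15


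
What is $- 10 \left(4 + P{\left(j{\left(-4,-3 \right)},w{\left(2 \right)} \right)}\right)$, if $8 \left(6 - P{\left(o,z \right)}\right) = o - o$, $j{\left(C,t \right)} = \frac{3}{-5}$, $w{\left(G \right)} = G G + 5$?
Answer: $-100$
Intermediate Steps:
$w{\left(G \right)} = 5 + G^{2}$ ($w{\left(G \right)} = G^{2} + 5 = 5 + G^{2}$)
$j{\left(C,t \right)} = - \frac{3}{5}$ ($j{\left(C,t \right)} = 3 \left(- \frac{1}{5}\right) = - \frac{3}{5}$)
$P{\left(o,z \right)} = 6$ ($P{\left(o,z \right)} = 6 - \frac{o - o}{8} = 6 - 0 = 6 + 0 = 6$)
$- 10 \left(4 + P{\left(j{\left(-4,-3 \right)},w{\left(2 \right)} \right)}\right) = - 10 \left(4 + 6\right) = \left(-10\right) 10 = -100$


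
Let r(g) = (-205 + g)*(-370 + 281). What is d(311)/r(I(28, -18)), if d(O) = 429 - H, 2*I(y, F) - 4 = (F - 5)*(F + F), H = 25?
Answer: -404/18779 ≈ -0.021513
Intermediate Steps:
I(y, F) = 2 + F*(-5 + F) (I(y, F) = 2 + ((F - 5)*(F + F))/2 = 2 + ((-5 + F)*(2*F))/2 = 2 + (2*F*(-5 + F))/2 = 2 + F*(-5 + F))
r(g) = 18245 - 89*g (r(g) = (-205 + g)*(-89) = 18245 - 89*g)
d(O) = 404 (d(O) = 429 - 1*25 = 429 - 25 = 404)
d(311)/r(I(28, -18)) = 404/(18245 - 89*(2 + (-18)² - 5*(-18))) = 404/(18245 - 89*(2 + 324 + 90)) = 404/(18245 - 89*416) = 404/(18245 - 37024) = 404/(-18779) = 404*(-1/18779) = -404/18779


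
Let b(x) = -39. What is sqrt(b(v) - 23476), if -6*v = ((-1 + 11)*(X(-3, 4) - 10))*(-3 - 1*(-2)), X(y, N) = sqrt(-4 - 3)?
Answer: I*sqrt(23515) ≈ 153.35*I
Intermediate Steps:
X(y, N) = I*sqrt(7) (X(y, N) = sqrt(-7) = I*sqrt(7))
v = -50/3 + 5*I*sqrt(7)/3 (v = -(-1 + 11)*(I*sqrt(7) - 10)*(-3 - 1*(-2))/6 = -10*(-10 + I*sqrt(7))*(-3 + 2)/6 = -(-100 + 10*I*sqrt(7))*(-1)/6 = -(100 - 10*I*sqrt(7))/6 = -50/3 + 5*I*sqrt(7)/3 ≈ -16.667 + 4.4096*I)
sqrt(b(v) - 23476) = sqrt(-39 - 23476) = sqrt(-23515) = I*sqrt(23515)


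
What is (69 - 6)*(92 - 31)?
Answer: 3843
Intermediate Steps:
(69 - 6)*(92 - 31) = 63*61 = 3843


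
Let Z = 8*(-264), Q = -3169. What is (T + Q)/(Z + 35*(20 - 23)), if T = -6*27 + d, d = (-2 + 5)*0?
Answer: 3331/2217 ≈ 1.5025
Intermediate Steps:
d = 0 (d = 3*0 = 0)
Z = -2112
T = -162 (T = -6*27 + 0 = -162 + 0 = -162)
(T + Q)/(Z + 35*(20 - 23)) = (-162 - 3169)/(-2112 + 35*(20 - 23)) = -3331/(-2112 + 35*(-3)) = -3331/(-2112 - 105) = -3331/(-2217) = -3331*(-1/2217) = 3331/2217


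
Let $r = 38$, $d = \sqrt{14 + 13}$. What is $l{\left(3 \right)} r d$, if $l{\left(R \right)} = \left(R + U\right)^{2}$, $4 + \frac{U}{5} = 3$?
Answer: $456 \sqrt{3} \approx 789.82$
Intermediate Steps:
$U = -5$ ($U = -20 + 5 \cdot 3 = -20 + 15 = -5$)
$d = 3 \sqrt{3}$ ($d = \sqrt{27} = 3 \sqrt{3} \approx 5.1962$)
$l{\left(R \right)} = \left(-5 + R\right)^{2}$ ($l{\left(R \right)} = \left(R - 5\right)^{2} = \left(-5 + R\right)^{2}$)
$l{\left(3 \right)} r d = \left(-5 + 3\right)^{2} \cdot 38 \cdot 3 \sqrt{3} = \left(-2\right)^{2} \cdot 38 \cdot 3 \sqrt{3} = 4 \cdot 38 \cdot 3 \sqrt{3} = 152 \cdot 3 \sqrt{3} = 456 \sqrt{3}$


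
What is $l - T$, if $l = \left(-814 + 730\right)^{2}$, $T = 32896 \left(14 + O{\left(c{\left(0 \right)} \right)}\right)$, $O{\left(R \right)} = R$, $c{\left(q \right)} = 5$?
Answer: $-617968$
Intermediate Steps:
$T = 625024$ ($T = 32896 \left(14 + 5\right) = 32896 \cdot 19 = 625024$)
$l = 7056$ ($l = \left(-84\right)^{2} = 7056$)
$l - T = 7056 - 625024 = -617968$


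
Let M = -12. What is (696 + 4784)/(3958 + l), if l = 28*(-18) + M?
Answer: 2740/1721 ≈ 1.5921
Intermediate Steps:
l = -516 (l = 28*(-18) - 12 = -504 - 12 = -516)
(696 + 4784)/(3958 + l) = (696 + 4784)/(3958 - 516) = 5480/3442 = 5480*(1/3442) = 2740/1721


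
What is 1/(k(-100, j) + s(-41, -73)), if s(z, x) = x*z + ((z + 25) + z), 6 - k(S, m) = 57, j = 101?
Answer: 1/2885 ≈ 0.00034662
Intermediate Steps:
k(S, m) = -51 (k(S, m) = 6 - 1*57 = 6 - 57 = -51)
s(z, x) = 25 + 2*z + x*z (s(z, x) = x*z + ((25 + z) + z) = x*z + (25 + 2*z) = 25 + 2*z + x*z)
1/(k(-100, j) + s(-41, -73)) = 1/(-51 + (25 + 2*(-41) - 73*(-41))) = 1/(-51 + (25 - 82 + 2993)) = 1/(-51 + 2936) = 1/2885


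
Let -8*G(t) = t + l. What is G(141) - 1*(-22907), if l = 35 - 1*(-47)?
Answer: 183033/8 ≈ 22879.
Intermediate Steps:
l = 82 (l = 35 + 47 = 82)
G(t) = -41/4 - t/8 (G(t) = -(t + 82)/8 = -(82 + t)/8 = -41/4 - t/8)
G(141) - 1*(-22907) = (-41/4 - 1/8*141) - 1*(-22907) = (-41/4 - 141/8) + 22907 = -223/8 + 22907 = 183033/8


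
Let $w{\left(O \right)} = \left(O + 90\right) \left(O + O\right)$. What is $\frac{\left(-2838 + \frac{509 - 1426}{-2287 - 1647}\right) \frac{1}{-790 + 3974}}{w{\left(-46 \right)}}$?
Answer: $\frac{1594825}{7243523584} \approx 0.00022017$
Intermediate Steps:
$w{\left(O \right)} = 2 O \left(90 + O\right)$ ($w{\left(O \right)} = \left(90 + O\right) 2 O = 2 O \left(90 + O\right)$)
$\frac{\left(-2838 + \frac{509 - 1426}{-2287 - 1647}\right) \frac{1}{-790 + 3974}}{w{\left(-46 \right)}} = \frac{\left(-2838 + \frac{509 - 1426}{-2287 - 1647}\right) \frac{1}{-790 + 3974}}{2 \left(-46\right) \left(90 - 46\right)} = \frac{\left(-2838 - \frac{917}{-3934}\right) \frac{1}{3184}}{2 \left(-46\right) 44} = \frac{\left(-2838 - - \frac{131}{562}\right) \frac{1}{3184}}{-4048} = \left(-2838 + \frac{131}{562}\right) \frac{1}{3184} \left(- \frac{1}{4048}\right) = \left(- \frac{1594825}{562}\right) \frac{1}{3184} \left(- \frac{1}{4048}\right) = \left(- \frac{1594825}{1789408}\right) \left(- \frac{1}{4048}\right) = \frac{1594825}{7243523584}$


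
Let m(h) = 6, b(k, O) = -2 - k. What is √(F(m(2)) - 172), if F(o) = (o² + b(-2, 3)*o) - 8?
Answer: 12*I ≈ 12.0*I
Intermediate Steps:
F(o) = -8 + o² (F(o) = (o² + (-2 - 1*(-2))*o) - 8 = (o² + (-2 + 2)*o) - 8 = (o² + 0*o) - 8 = (o² + 0) - 8 = o² - 8 = -8 + o²)
√(F(m(2)) - 172) = √((-8 + 6²) - 172) = √((-8 + 36) - 172) = √(28 - 172) = √(-144) = 12*I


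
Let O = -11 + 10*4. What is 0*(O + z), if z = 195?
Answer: 0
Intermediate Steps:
O = 29 (O = -11 + 40 = 29)
0*(O + z) = 0*(29 + 195) = 0*224 = 0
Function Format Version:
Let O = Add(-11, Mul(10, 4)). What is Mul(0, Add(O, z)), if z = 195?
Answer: 0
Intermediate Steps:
O = 29 (O = Add(-11, 40) = 29)
Mul(0, Add(O, z)) = Mul(0, Add(29, 195)) = Mul(0, 224) = 0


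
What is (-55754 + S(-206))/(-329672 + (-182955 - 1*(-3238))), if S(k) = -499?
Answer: 56253/509389 ≈ 0.11043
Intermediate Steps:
(-55754 + S(-206))/(-329672 + (-182955 - 1*(-3238))) = (-55754 - 499)/(-329672 + (-182955 - 1*(-3238))) = -56253/(-329672 + (-182955 + 3238)) = -56253/(-329672 - 179717) = -56253/(-509389) = -56253*(-1/509389) = 56253/509389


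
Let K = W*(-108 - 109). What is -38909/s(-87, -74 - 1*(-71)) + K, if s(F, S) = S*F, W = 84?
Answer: -4796417/261 ≈ -18377.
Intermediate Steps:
K = -18228 (K = 84*(-108 - 109) = 84*(-217) = -18228)
s(F, S) = F*S
-38909/s(-87, -74 - 1*(-71)) + K = -38909*(-1/(87*(-74 - 1*(-71)))) - 18228 = -38909*(-1/(87*(-74 + 71))) - 18228 = -38909/((-87*(-3))) - 18228 = -38909/261 - 18228 = -4796417/261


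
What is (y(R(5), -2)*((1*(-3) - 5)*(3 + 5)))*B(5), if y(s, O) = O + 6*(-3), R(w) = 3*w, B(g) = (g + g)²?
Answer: 128000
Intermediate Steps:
B(g) = 4*g² (B(g) = (2*g)² = 4*g²)
y(s, O) = -18 + O (y(s, O) = O - 18 = -18 + O)
(y(R(5), -2)*((1*(-3) - 5)*(3 + 5)))*B(5) = ((-18 - 2)*((1*(-3) - 5)*(3 + 5)))*(4*5²) = (-20*(-3 - 5)*8)*(4*25) = -(-160)*8*100 = -20*(-64)*100 = 1280*100 = 128000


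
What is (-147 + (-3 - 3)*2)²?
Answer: 25281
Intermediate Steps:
(-147 + (-3 - 3)*2)² = (-147 - 6*2)² = (-147 - 12)² = (-159)² = 25281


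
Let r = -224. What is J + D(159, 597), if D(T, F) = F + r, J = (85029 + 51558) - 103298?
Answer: 33662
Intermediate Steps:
J = 33289 (J = 136587 - 103298 = 33289)
D(T, F) = -224 + F (D(T, F) = F - 224 = -224 + F)
J + D(159, 597) = 33289 + (-224 + 597) = 33289 + 373 = 33662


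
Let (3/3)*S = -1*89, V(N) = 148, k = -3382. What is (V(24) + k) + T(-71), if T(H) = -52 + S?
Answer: -3375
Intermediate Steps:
S = -89 (S = -1*89 = -89)
T(H) = -141 (T(H) = -52 - 89 = -141)
(V(24) + k) + T(-71) = (148 - 3382) - 141 = -3234 - 141 = -3375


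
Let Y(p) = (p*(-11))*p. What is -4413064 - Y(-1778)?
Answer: 30361060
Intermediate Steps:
Y(p) = -11*p² (Y(p) = (-11*p)*p = -11*p²)
-4413064 - Y(-1778) = -4413064 - (-11)*(-1778)² = -4413064 - (-11)*3161284 = -4413064 - 1*(-34774124) = -4413064 + 34774124 = 30361060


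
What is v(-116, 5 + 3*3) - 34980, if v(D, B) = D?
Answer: -35096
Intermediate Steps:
v(-116, 5 + 3*3) - 34980 = -116 - 34980 = -35096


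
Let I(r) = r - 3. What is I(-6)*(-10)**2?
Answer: -900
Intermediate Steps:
I(r) = -3 + r
I(-6)*(-10)**2 = (-3 - 6)*(-10)**2 = -9*100 = -900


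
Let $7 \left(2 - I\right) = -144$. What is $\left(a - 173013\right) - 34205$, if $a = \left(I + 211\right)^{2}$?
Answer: $- \frac{7480457}{49} \approx -1.5266 \cdot 10^{5}$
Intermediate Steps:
$I = \frac{158}{7}$ ($I = 2 - - \frac{144}{7} = 2 + \frac{144}{7} = \frac{158}{7} \approx 22.571$)
$a = \frac{2673225}{49}$ ($a = \left(\frac{158}{7} + 211\right)^{2} = \left(\frac{1635}{7}\right)^{2} = \frac{2673225}{49} \approx 54556.0$)
$\left(a - 173013\right) - 34205 = \left(\frac{2673225}{49} - 173013\right) - 34205 = - \frac{5804412}{49} - 34205 = - \frac{7480457}{49}$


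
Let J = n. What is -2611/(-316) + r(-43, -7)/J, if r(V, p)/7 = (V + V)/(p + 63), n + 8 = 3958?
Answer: 130507/15800 ≈ 8.2599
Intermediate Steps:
n = 3950 (n = -8 + 3958 = 3950)
J = 3950
r(V, p) = 14*V/(63 + p) (r(V, p) = 7*((V + V)/(p + 63)) = 7*((2*V)/(63 + p)) = 7*(2*V/(63 + p)) = 14*V/(63 + p))
-2611/(-316) + r(-43, -7)/J = -2611/(-316) + (14*(-43)/(63 - 7))/3950 = -2611*(-1/316) + (14*(-43)/56)*(1/3950) = 2611/316 + (14*(-43)*(1/56))*(1/3950) = 2611/316 - 43/4*1/3950 = 2611/316 - 43/15800 = 130507/15800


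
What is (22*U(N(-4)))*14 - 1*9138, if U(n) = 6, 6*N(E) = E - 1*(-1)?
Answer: -7290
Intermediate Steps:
N(E) = ⅙ + E/6 (N(E) = (E - 1*(-1))/6 = (E + 1)/6 = (1 + E)/6 = ⅙ + E/6)
(22*U(N(-4)))*14 - 1*9138 = (22*6)*14 - 1*9138 = 132*14 - 9138 = 1848 - 9138 = -7290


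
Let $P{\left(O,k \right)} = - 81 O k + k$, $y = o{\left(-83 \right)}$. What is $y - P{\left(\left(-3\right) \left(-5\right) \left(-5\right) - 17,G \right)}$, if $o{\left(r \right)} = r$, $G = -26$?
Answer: $193695$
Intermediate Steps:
$y = -83$
$P{\left(O,k \right)} = k - 81 O k$ ($P{\left(O,k \right)} = - 81 O k + k = k - 81 O k$)
$y - P{\left(\left(-3\right) \left(-5\right) \left(-5\right) - 17,G \right)} = -83 - - 26 \left(1 - 81 \left(\left(-3\right) \left(-5\right) \left(-5\right) - 17\right)\right) = -83 - - 26 \left(1 - 81 \left(15 \left(-5\right) - 17\right)\right) = -83 - - 26 \left(1 - 81 \left(-75 - 17\right)\right) = -83 - - 26 \left(1 - -7452\right) = -83 - - 26 \left(1 + 7452\right) = -83 - \left(-26\right) 7453 = -83 - -193778 = -83 + 193778 = 193695$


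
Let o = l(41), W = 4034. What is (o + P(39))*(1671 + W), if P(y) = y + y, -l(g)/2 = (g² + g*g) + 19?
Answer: -38132220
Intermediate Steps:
l(g) = -38 - 4*g² (l(g) = -2*((g² + g*g) + 19) = -2*((g² + g²) + 19) = -2*(2*g² + 19) = -2*(19 + 2*g²) = -38 - 4*g²)
o = -6762 (o = -38 - 4*41² = -38 - 4*1681 = -38 - 6724 = -6762)
P(y) = 2*y
(o + P(39))*(1671 + W) = (-6762 + 2*39)*(1671 + 4034) = (-6762 + 78)*5705 = -6684*5705 = -38132220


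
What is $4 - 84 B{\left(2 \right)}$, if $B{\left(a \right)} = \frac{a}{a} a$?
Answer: $-164$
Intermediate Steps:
$B{\left(a \right)} = a$ ($B{\left(a \right)} = 1 a = a$)
$4 - 84 B{\left(2 \right)} = 4 - 168 = -164$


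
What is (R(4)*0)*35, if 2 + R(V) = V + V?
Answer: 0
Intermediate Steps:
R(V) = -2 + 2*V (R(V) = -2 + (V + V) = -2 + 2*V)
(R(4)*0)*35 = ((-2 + 2*4)*0)*35 = ((-2 + 8)*0)*35 = (6*0)*35 = 0*35 = 0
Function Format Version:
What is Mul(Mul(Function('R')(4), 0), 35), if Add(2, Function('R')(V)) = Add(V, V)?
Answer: 0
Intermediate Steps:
Function('R')(V) = Add(-2, Mul(2, V)) (Function('R')(V) = Add(-2, Add(V, V)) = Add(-2, Mul(2, V)))
Mul(Mul(Function('R')(4), 0), 35) = Mul(Mul(Add(-2, Mul(2, 4)), 0), 35) = Mul(Mul(Add(-2, 8), 0), 35) = Mul(Mul(6, 0), 35) = Mul(0, 35) = 0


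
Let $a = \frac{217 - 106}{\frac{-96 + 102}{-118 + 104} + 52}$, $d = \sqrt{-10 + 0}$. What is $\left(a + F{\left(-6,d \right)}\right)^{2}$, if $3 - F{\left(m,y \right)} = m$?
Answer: $\frac{16208676}{130321} \approx 124.38$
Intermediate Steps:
$d = i \sqrt{10}$ ($d = \sqrt{-10} = i \sqrt{10} \approx 3.1623 i$)
$F{\left(m,y \right)} = 3 - m$
$a = \frac{777}{361}$ ($a = \frac{111}{\frac{6}{-14} + 52} = \frac{111}{6 \left(- \frac{1}{14}\right) + 52} = \frac{111}{- \frac{3}{7} + 52} = \frac{111}{\frac{361}{7}} = 111 \cdot \frac{7}{361} = \frac{777}{361} \approx 2.1524$)
$\left(a + F{\left(-6,d \right)}\right)^{2} = \left(\frac{777}{361} + \left(3 - -6\right)\right)^{2} = \left(\frac{777}{361} + \left(3 + 6\right)\right)^{2} = \left(\frac{777}{361} + 9\right)^{2} = \left(\frac{4026}{361}\right)^{2} = \frac{16208676}{130321}$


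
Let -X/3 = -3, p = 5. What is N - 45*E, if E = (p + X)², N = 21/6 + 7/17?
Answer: -299747/34 ≈ -8816.1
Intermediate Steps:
X = 9 (X = -3*(-3) = 9)
N = 133/34 (N = 21*(⅙) + 7*(1/17) = 7/2 + 7/17 = 133/34 ≈ 3.9118)
E = 196 (E = (5 + 9)² = 14² = 196)
N - 45*E = 133/34 - 45*196 = 133/34 - 8820 = -299747/34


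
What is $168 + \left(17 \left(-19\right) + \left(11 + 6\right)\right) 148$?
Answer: $-45120$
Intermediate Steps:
$168 + \left(17 \left(-19\right) + \left(11 + 6\right)\right) 148 = 168 + \left(-323 + 17\right) 148 = 168 - 45288 = -45120$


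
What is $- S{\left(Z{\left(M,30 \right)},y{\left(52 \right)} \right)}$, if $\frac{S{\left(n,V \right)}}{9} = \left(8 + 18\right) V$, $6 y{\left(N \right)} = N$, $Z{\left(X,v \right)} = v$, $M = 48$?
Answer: $-2028$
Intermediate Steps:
$y{\left(N \right)} = \frac{N}{6}$
$S{\left(n,V \right)} = 234 V$ ($S{\left(n,V \right)} = 9 \left(8 + 18\right) V = 9 \cdot 26 V = 234 V$)
$- S{\left(Z{\left(M,30 \right)},y{\left(52 \right)} \right)} = - 234 \cdot \frac{1}{6} \cdot 52 = - \frac{234 \cdot 26}{3} = \left(-1\right) 2028 = -2028$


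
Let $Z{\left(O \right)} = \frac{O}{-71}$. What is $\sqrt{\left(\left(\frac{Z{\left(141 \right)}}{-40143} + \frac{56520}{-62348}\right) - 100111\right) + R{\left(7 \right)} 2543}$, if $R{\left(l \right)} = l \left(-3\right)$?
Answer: $\frac{27 i \sqrt{46178724560316256850227}}{14808444937} \approx 391.81 i$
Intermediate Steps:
$Z{\left(O \right)} = - \frac{O}{71}$ ($Z{\left(O \right)} = O \left(- \frac{1}{71}\right) = - \frac{O}{71}$)
$R{\left(l \right)} = - 3 l$
$\sqrt{\left(\left(\frac{Z{\left(141 \right)}}{-40143} + \frac{56520}{-62348}\right) - 100111\right) + R{\left(7 \right)} 2543} = \sqrt{\left(\left(\frac{\left(- \frac{1}{71}\right) 141}{-40143} + \frac{56520}{-62348}\right) - 100111\right) + \left(-3\right) 7 \cdot 2543} = \sqrt{\left(\left(\left(- \frac{141}{71}\right) \left(- \frac{1}{40143}\right) + 56520 \left(- \frac{1}{62348}\right)\right) - 100111\right) - 53403} = \sqrt{\left(\left(\frac{47}{950051} - \frac{14130}{15587}\right) - 100111\right) - 53403} = \sqrt{\left(- \frac{13423488041}{14808444937} - 100111\right) - 53403} = \sqrt{- \frac{1482501654576048}{14808444937} - 53403} = \sqrt{- \frac{2273317039546659}{14808444937}} = \frac{27 i \sqrt{46178724560316256850227}}{14808444937}$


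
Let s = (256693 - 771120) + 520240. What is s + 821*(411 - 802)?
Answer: -315198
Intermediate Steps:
s = 5813 (s = -514427 + 520240 = 5813)
s + 821*(411 - 802) = 5813 + 821*(411 - 802) = 5813 + 821*(-391) = 5813 - 321011 = -315198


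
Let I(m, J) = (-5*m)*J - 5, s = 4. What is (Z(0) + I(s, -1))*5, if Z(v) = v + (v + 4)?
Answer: 95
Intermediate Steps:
I(m, J) = -5 - 5*J*m (I(m, J) = -5*J*m - 5 = -5 - 5*J*m)
Z(v) = 4 + 2*v (Z(v) = v + (4 + v) = 4 + 2*v)
(Z(0) + I(s, -1))*5 = ((4 + 2*0) + (-5 - 5*(-1)*4))*5 = ((4 + 0) + (-5 + 20))*5 = (4 + 15)*5 = 19*5 = 95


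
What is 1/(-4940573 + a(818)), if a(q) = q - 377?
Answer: -1/4940132 ≈ -2.0242e-7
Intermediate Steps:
a(q) = -377 + q
1/(-4940573 + a(818)) = 1/(-4940573 + (-377 + 818)) = 1/(-4940573 + 441) = 1/(-4940132) = -1/4940132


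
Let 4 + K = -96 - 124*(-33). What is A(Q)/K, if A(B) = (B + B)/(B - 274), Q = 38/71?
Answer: -19/19377168 ≈ -9.8054e-7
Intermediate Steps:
Q = 38/71 (Q = 38*(1/71) = 38/71 ≈ 0.53521)
K = 3992 (K = -4 + (-96 - 124*(-33)) = -4 + (-96 + 4092) = -4 + 3996 = 3992)
A(B) = 2*B/(-274 + B) (A(B) = (2*B)/(-274 + B) = 2*B/(-274 + B))
A(Q)/K = (2*(38/71)/(-274 + 38/71))/3992 = (2*(38/71)/(-19416/71))*(1/3992) = (2*(38/71)*(-71/19416))*(1/3992) = -19/4854*1/3992 = -19/19377168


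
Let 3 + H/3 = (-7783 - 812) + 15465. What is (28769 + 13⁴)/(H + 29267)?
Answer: 315/274 ≈ 1.1496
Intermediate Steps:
H = 20601 (H = -9 + 3*((-7783 - 812) + 15465) = -9 + 3*(-8595 + 15465) = -9 + 3*6870 = -9 + 20610 = 20601)
(28769 + 13⁴)/(H + 29267) = (28769 + 13⁴)/(20601 + 29267) = (28769 + 28561)/49868 = 57330*(1/49868) = 315/274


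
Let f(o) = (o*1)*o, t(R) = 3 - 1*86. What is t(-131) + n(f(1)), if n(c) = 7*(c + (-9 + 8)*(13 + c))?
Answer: -174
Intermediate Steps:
t(R) = -83 (t(R) = 3 - 86 = -83)
f(o) = o**2 (f(o) = o*o = o**2)
n(c) = -91 (n(c) = 7*(c - (13 + c)) = 7*(c + (-13 - c)) = 7*(-13) = -91)
t(-131) + n(f(1)) = -83 - 91 = -174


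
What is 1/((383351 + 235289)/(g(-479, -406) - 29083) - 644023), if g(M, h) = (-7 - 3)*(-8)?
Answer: -29003/18679217709 ≈ -1.5527e-6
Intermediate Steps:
g(M, h) = 80 (g(M, h) = -10*(-8) = 80)
1/((383351 + 235289)/(g(-479, -406) - 29083) - 644023) = 1/((383351 + 235289)/(80 - 29083) - 644023) = 1/(618640/(-29003) - 644023) = 1/(618640*(-1/29003) - 644023) = 1/(-618640/29003 - 644023) = 1/(-18679217709/29003) = -29003/18679217709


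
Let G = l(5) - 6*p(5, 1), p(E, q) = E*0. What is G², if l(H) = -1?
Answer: 1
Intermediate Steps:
p(E, q) = 0
G = -1 (G = -1 - 6*0 = -1 + 0 = -1)
G² = (-1)² = 1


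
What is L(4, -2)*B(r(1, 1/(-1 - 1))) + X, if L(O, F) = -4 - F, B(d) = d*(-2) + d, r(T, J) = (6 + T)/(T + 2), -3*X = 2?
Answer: 4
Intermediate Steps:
X = -⅔ (X = -⅓*2 = -⅔ ≈ -0.66667)
r(T, J) = (6 + T)/(2 + T)
B(d) = -d (B(d) = -2*d + d = -d)
L(4, -2)*B(r(1, 1/(-1 - 1))) + X = (-4 - 1*(-2))*(-(6 + 1)/(2 + 1)) - ⅔ = (-4 + 2)*(-7/3) - ⅔ = -(-2)*(⅓)*7 - ⅔ = -(-2)*7/3 - ⅔ = -2*(-7/3) - ⅔ = 14/3 - ⅔ = 4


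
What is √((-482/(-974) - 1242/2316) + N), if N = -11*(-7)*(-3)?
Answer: 5*I*√326574549230/187982 ≈ 15.2*I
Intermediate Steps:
N = -231 (N = 77*(-3) = -231)
√((-482/(-974) - 1242/2316) + N) = √((-482/(-974) - 1242/2316) - 231) = √((-482*(-1/974) - 1242*1/2316) - 231) = √((241/487 - 207/386) - 231) = √(-7783/187982 - 231) = √(-43431625/187982) = 5*I*√326574549230/187982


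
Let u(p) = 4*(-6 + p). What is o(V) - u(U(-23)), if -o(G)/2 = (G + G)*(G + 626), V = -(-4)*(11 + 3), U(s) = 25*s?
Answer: -150444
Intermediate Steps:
V = 56 (V = -(-4)*14 = -1*(-56) = 56)
u(p) = -24 + 4*p
o(G) = -4*G*(626 + G) (o(G) = -2*(G + G)*(G + 626) = -2*2*G*(626 + G) = -4*G*(626 + G))
o(V) - u(U(-23)) = -4*56*(626 + 56) - (-24 + 4*(25*(-23))) = -4*56*682 - (-24 + 4*(-575)) = -152768 - (-24 - 2300) = -152768 - 1*(-2324) = -152768 + 2324 = -150444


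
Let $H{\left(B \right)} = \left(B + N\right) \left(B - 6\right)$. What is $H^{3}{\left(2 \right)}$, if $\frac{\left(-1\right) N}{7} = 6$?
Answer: $4096000$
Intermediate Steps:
$N = -42$ ($N = \left(-7\right) 6 = -42$)
$H{\left(B \right)} = \left(-42 + B\right) \left(-6 + B\right)$ ($H{\left(B \right)} = \left(B - 42\right) \left(B - 6\right) = \left(-42 + B\right) \left(-6 + B\right)$)
$H^{3}{\left(2 \right)} = \left(252 + 2^{2} - 96\right)^{3} = \left(252 + 4 - 96\right)^{3} = 160^{3} = 4096000$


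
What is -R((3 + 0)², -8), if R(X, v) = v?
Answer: 8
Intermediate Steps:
-R((3 + 0)², -8) = -1*(-8) = 8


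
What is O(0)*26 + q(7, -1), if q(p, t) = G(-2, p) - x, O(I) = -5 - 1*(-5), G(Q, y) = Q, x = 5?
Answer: -7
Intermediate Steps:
O(I) = 0 (O(I) = -5 + 5 = 0)
q(p, t) = -7 (q(p, t) = -2 - 1*5 = -2 - 5 = -7)
O(0)*26 + q(7, -1) = 0*26 - 7 = 0 - 7 = -7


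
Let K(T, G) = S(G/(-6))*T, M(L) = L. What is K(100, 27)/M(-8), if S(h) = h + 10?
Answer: -275/4 ≈ -68.750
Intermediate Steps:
S(h) = 10 + h
K(T, G) = T*(10 - G/6) (K(T, G) = (10 + G/(-6))*T = (10 + G*(-⅙))*T = (10 - G/6)*T = T*(10 - G/6))
K(100, 27)/M(-8) = ((⅙)*100*(60 - 1*27))/(-8) = ((⅙)*100*(60 - 27))*(-⅛) = ((⅙)*100*33)*(-⅛) = 550*(-⅛) = -275/4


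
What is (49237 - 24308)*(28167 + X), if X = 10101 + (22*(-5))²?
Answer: 1255623872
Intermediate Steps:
X = 22201 (X = 10101 + (-110)² = 10101 + 12100 = 22201)
(49237 - 24308)*(28167 + X) = (49237 - 24308)*(28167 + 22201) = 24929*50368 = 1255623872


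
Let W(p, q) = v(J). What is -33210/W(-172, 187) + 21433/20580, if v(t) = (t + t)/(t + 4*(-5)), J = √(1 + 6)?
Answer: -341709467/20580 + 332100*√7/7 ≈ 1.0892e+5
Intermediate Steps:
J = √7 ≈ 2.6458
v(t) = 2*t/(-20 + t) (v(t) = (2*t)/(t - 20) = (2*t)/(-20 + t) = 2*t/(-20 + t))
W(p, q) = 2*√7/(-20 + √7)
-33210/W(-172, 187) + 21433/20580 = -33210/(-14/393 - 40*√7/393) + 21433/20580 = 21433/20580 - 33210/(-14/393 - 40*√7/393)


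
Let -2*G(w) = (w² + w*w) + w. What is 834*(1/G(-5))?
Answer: -556/15 ≈ -37.067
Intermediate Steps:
G(w) = -w² - w/2 (G(w) = -((w² + w*w) + w)/2 = -((w² + w²) + w)/2 = -(2*w² + w)/2 = -(w + 2*w²)/2 = -w² - w/2)
834*(1/G(-5)) = 834*(1/(-1*(-5)*(½ - 5))) = 834*(1/(-1*(-5)*(-9/2))) = 834*(1/(-45/2)) = 834*(1*(-2/45)) = 834*(-2/45) = -556/15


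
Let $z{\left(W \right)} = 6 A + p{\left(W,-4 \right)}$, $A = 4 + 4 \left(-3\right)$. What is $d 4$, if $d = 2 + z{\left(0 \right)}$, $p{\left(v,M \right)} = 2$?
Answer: $-176$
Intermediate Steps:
$A = -8$ ($A = 4 - 12 = -8$)
$z{\left(W \right)} = -46$ ($z{\left(W \right)} = 6 \left(-8\right) + 2 = -48 + 2 = -46$)
$d = -44$ ($d = 2 - 46 = -44$)
$d 4 = \left(-44\right) 4 = -176$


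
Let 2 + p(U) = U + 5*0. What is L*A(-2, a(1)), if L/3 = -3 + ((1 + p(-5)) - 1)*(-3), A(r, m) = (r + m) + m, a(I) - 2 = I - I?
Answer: 108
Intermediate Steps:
p(U) = -2 + U (p(U) = -2 + (U + 5*0) = -2 + (U + 0) = -2 + U)
a(I) = 2 (a(I) = 2 + (I - I) = 2 + 0 = 2)
A(r, m) = r + 2*m (A(r, m) = (m + r) + m = r + 2*m)
L = 54 (L = 3*(-3 + ((1 + (-2 - 5)) - 1)*(-3)) = 3*(-3 + ((1 - 7) - 1)*(-3)) = 3*(-3 + (-6 - 1)*(-3)) = 3*(-3 - 7*(-3)) = 3*(-3 + 21) = 3*18 = 54)
L*A(-2, a(1)) = 54*(-2 + 2*2) = 54*(-2 + 4) = 54*2 = 108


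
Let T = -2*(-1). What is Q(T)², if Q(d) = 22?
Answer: 484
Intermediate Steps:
T = 2
Q(T)² = 22² = 484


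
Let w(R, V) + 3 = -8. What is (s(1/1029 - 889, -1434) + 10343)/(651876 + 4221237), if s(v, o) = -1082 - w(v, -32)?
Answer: 9272/4873113 ≈ 0.0019027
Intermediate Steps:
w(R, V) = -11 (w(R, V) = -3 - 8 = -11)
s(v, o) = -1071 (s(v, o) = -1082 - 1*(-11) = -1082 + 11 = -1071)
(s(1/1029 - 889, -1434) + 10343)/(651876 + 4221237) = (-1071 + 10343)/(651876 + 4221237) = 9272/4873113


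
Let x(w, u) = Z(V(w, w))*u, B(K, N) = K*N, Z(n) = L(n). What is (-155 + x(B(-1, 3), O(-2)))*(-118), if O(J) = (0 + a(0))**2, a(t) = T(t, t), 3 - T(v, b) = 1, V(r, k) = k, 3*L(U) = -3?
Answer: 18762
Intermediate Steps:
L(U) = -1 (L(U) = (1/3)*(-3) = -1)
Z(n) = -1
T(v, b) = 2 (T(v, b) = 3 - 1*1 = 3 - 1 = 2)
a(t) = 2
O(J) = 4 (O(J) = (0 + 2)**2 = 2**2 = 4)
x(w, u) = -u
(-155 + x(B(-1, 3), O(-2)))*(-118) = (-155 - 1*4)*(-118) = (-155 - 4)*(-118) = -159*(-118) = 18762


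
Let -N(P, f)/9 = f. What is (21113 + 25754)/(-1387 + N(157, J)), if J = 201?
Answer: -46867/3196 ≈ -14.664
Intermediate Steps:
N(P, f) = -9*f
(21113 + 25754)/(-1387 + N(157, J)) = (21113 + 25754)/(-1387 - 9*201) = 46867/(-1387 - 1809) = 46867/(-3196) = 46867*(-1/3196) = -46867/3196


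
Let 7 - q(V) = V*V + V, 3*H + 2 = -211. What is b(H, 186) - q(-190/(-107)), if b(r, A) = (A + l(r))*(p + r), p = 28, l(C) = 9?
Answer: -96023578/11449 ≈ -8387.1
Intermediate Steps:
H = -71 (H = -⅔ + (⅓)*(-211) = -⅔ - 211/3 = -71)
q(V) = 7 - V - V² (q(V) = 7 - (V*V + V) = 7 - (V² + V) = 7 - (V + V²) = 7 + (-V - V²) = 7 - V - V²)
b(r, A) = (9 + A)*(28 + r) (b(r, A) = (A + 9)*(28 + r) = (9 + A)*(28 + r))
b(H, 186) - q(-190/(-107)) = (252 + 9*(-71) + 28*186 + 186*(-71)) - (7 - (-190)/(-107) - (-190/(-107))²) = (252 - 639 + 5208 - 13206) - (7 - (-190)*(-1)/107 - (-190*(-1/107))²) = -8385 - (7 - 1*190/107 - (190/107)²) = -8385 - (7 - 190/107 - 1*36100/11449) = -8385 - (7 - 190/107 - 36100/11449) = -8385 - 1*23713/11449 = -8385 - 23713/11449 = -96023578/11449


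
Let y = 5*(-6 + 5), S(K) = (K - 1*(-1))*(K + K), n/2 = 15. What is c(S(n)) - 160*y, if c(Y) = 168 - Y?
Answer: -892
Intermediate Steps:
n = 30 (n = 2*15 = 30)
S(K) = 2*K*(1 + K) (S(K) = (K + 1)*(2*K) = (1 + K)*(2*K) = 2*K*(1 + K))
y = -5 (y = 5*(-1) = -5)
c(S(n)) - 160*y = (168 - 2*30*(1 + 30)) - 160*(-5) = (168 - 2*30*31) + 800 = (168 - 1*1860) + 800 = (168 - 1860) + 800 = -1692 + 800 = -892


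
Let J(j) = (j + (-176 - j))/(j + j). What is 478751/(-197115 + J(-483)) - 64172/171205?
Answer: -45698473631869/16299821470685 ≈ -2.8036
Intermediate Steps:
J(j) = -88/j (J(j) = -176*1/(2*j) = -88/j)
478751/(-197115 + J(-483)) - 64172/171205 = 478751/(-197115 - 88/(-483)) - 64172/171205 = 478751/(-197115 - 88*(-1/483)) - 64172*1/171205 = 478751/(-197115 + 88/483) - 64172/171205 = 478751/(-95206457/483) - 64172/171205 = 478751*(-483/95206457) - 64172/171205 = -231236733/95206457 - 64172/171205 = -45698473631869/16299821470685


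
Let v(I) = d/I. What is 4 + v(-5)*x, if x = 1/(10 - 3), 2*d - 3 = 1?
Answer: 138/35 ≈ 3.9429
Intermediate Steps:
d = 2 (d = 3/2 + (1/2)*1 = 3/2 + 1/2 = 2)
x = 1/7 ≈ 0.14286
v(I) = 2/I
4 + v(-5)*x = 4 + (2/(-5))*(1/7) = 4 + (2*(-1/5))*(1/7) = 4 - 2/5*1/7 = 4 - 2/35 = 138/35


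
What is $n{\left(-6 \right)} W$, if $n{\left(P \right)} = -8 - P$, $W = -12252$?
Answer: $24504$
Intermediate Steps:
$n{\left(-6 \right)} W = \left(-8 - -6\right) \left(-12252\right) = \left(-8 + 6\right) \left(-12252\right) = \left(-2\right) \left(-12252\right) = 24504$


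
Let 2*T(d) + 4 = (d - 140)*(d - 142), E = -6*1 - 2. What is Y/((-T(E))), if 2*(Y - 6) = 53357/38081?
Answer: -2851/4722044 ≈ -0.00060376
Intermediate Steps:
Y = 510329/76162 (Y = 6 + (53357/38081)/2 = 6 + (53357*(1/38081))/2 = 6 + (½)*(53357/38081) = 6 + 53357/76162 = 510329/76162 ≈ 6.7006)
E = -8 (E = -6 - 2 = -8)
T(d) = -2 + (-142 + d)*(-140 + d)/2 (T(d) = -2 + ((d - 140)*(d - 142))/2 = -2 + ((-140 + d)*(-142 + d))/2 = -2 + ((-142 + d)*(-140 + d))/2 = -2 + (-142 + d)*(-140 + d)/2)
Y/((-T(E))) = 510329/(76162*((-(9938 + (½)*(-8)² - 141*(-8))))) = 510329/(76162*((-(9938 + (½)*64 + 1128)))) = 510329/(76162*((-(9938 + 32 + 1128)))) = 510329/(76162*((-1*11098))) = (510329/76162)/(-11098) = (510329/76162)*(-1/11098) = -2851/4722044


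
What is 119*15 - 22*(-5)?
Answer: 1895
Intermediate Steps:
119*15 - 22*(-5) = 1785 + 110 = 1895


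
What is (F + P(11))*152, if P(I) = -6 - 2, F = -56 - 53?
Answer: -17784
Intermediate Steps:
F = -109
P(I) = -8
(F + P(11))*152 = (-109 - 8)*152 = -117*152 = -17784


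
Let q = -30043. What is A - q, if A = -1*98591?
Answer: -68548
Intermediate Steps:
A = -98591
A - q = -98591 - 1*(-30043) = -98591 + 30043 = -68548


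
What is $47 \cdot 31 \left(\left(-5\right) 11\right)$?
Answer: $-80135$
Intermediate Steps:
$47 \cdot 31 \left(\left(-5\right) 11\right) = 1457 \left(-55\right) = -80135$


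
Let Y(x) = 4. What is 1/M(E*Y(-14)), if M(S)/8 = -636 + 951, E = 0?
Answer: 1/2520 ≈ 0.00039683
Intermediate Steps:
M(S) = 2520 (M(S) = 8*(-636 + 951) = 8*315 = 2520)
1/M(E*Y(-14)) = 1/2520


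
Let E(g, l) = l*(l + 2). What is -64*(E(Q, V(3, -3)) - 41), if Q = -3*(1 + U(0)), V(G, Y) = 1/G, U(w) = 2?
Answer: 23168/9 ≈ 2574.2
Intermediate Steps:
Q = -9 (Q = -3*(1 + 2) = -3*3 = -9)
E(g, l) = l*(2 + l)
-64*(E(Q, V(3, -3)) - 41) = -64*((2 + 1/3)/3 - 41) = -64*((2 + ⅓)/3 - 41) = -64*((⅓)*(7/3) - 41) = -64*(7/9 - 41) = -64*(-362/9) = 23168/9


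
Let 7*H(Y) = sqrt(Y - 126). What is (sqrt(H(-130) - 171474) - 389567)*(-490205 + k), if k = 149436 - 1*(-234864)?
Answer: 41257093135 - 105905*sqrt(-8402226 + 112*I)/7 ≈ 4.1257e+10 - 4.3855e+7*I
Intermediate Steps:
k = 384300 (k = 149436 + 234864 = 384300)
H(Y) = sqrt(-126 + Y)/7 (H(Y) = sqrt(Y - 126)/7 = sqrt(-126 + Y)/7)
(sqrt(H(-130) - 171474) - 389567)*(-490205 + k) = (sqrt(sqrt(-126 - 130)/7 - 171474) - 389567)*(-490205 + 384300) = (sqrt(sqrt(-256)/7 - 171474) - 389567)*(-105905) = (sqrt((16*I)/7 - 171474) - 389567)*(-105905) = (sqrt(16*I/7 - 171474) - 389567)*(-105905) = (sqrt(-171474 + 16*I/7) - 389567)*(-105905) = (-389567 + sqrt(-171474 + 16*I/7))*(-105905) = 41257093135 - 105905*sqrt(-171474 + 16*I/7)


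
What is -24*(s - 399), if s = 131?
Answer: 6432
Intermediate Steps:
-24*(s - 399) = -24*(131 - 399) = -24*(-268) = 6432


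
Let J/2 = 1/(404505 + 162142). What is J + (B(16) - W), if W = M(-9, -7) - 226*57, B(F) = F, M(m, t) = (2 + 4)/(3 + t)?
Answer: 14618925957/1133294 ≈ 12900.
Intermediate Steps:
M(m, t) = 6/(3 + t)
J = 2/566647 (J = 2/(404505 + 162142) = 2/566647 ≈ 3.5295e-6)
W = -25767/2 (W = 6/(3 - 7) - 226*57 = 6/(-4) - 12882 = 6*(-¼) - 12882 = -3/2 - 12882 = -25767/2 ≈ -12884.)
J + (B(16) - W) = 2/566647 + (16 - 1*(-25767/2)) = 2/566647 + (16 + 25767/2) = 2/566647 + 25799/2 = 14618925957/1133294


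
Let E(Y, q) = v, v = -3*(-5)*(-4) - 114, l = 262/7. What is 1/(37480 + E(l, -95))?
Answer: 1/37306 ≈ 2.6805e-5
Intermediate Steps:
l = 262/7 (l = 262*(1/7) = 262/7 ≈ 37.429)
v = -174 (v = 15*(-4) - 114 = -60 - 114 = -174)
E(Y, q) = -174
1/(37480 + E(l, -95)) = 1/(37480 - 174) = 1/37306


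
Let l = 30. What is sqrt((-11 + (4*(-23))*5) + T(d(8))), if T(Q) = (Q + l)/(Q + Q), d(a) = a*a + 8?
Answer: I*sqrt(67722)/12 ≈ 21.686*I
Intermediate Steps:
d(a) = 8 + a**2 (d(a) = a**2 + 8 = 8 + a**2)
T(Q) = (30 + Q)/(2*Q) (T(Q) = (Q + 30)/(Q + Q) = (30 + Q)/((2*Q)) = (30 + Q)*(1/(2*Q)) = (30 + Q)/(2*Q))
sqrt((-11 + (4*(-23))*5) + T(d(8))) = sqrt((-11 + (4*(-23))*5) + (30 + (8 + 8**2))/(2*(8 + 8**2))) = sqrt((-11 - 92*5) + (30 + (8 + 64))/(2*(8 + 64))) = sqrt((-11 - 460) + (1/2)*(30 + 72)/72) = sqrt(-471 + (1/2)*(1/72)*102) = sqrt(-471 + 17/24) = sqrt(-11287/24) = I*sqrt(67722)/12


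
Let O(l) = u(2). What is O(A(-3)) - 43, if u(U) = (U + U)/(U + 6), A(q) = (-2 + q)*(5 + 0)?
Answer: -85/2 ≈ -42.500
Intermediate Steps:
A(q) = -10 + 5*q (A(q) = (-2 + q)*5 = -10 + 5*q)
u(U) = 2*U/(6 + U) (u(U) = (2*U)/(6 + U) = 2*U/(6 + U))
O(l) = ½ (O(l) = 2*2/(6 + 2) = 2*2/8 = 2*2*(⅛) = ½)
O(A(-3)) - 43 = ½ - 43 = -85/2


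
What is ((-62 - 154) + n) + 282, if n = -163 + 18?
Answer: -79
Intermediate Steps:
n = -145
((-62 - 154) + n) + 282 = ((-62 - 154) - 145) + 282 = (-216 - 145) + 282 = -361 + 282 = -79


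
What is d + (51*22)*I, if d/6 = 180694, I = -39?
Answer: 1040406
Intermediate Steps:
d = 1084164 (d = 6*180694 = 1084164)
d + (51*22)*I = 1084164 + (51*22)*(-39) = 1084164 + 1122*(-39) = 1084164 - 43758 = 1040406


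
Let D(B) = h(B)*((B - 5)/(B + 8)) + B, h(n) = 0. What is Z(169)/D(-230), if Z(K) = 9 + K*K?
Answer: -2857/23 ≈ -124.22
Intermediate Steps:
D(B) = B (D(B) = 0*((B - 5)/(B + 8)) + B = 0*((-5 + B)/(8 + B)) + B = 0 + B = B)
Z(K) = 9 + K²
Z(169)/D(-230) = (9 + 169²)/(-230) = (9 + 28561)*(-1/230) = 28570*(-1/230) = -2857/23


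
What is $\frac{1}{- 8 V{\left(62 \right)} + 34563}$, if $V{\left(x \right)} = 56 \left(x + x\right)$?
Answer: $- \frac{1}{20989} \approx -4.7644 \cdot 10^{-5}$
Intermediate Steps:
$V{\left(x \right)} = 112 x$ ($V{\left(x \right)} = 56 \cdot 2 x = 112 x$)
$\frac{1}{- 8 V{\left(62 \right)} + 34563} = \frac{1}{- 8 \cdot 112 \cdot 62 + 34563} = \frac{1}{\left(-8\right) 6944 + 34563} = \frac{1}{-55552 + 34563} = \frac{1}{-20989} = - \frac{1}{20989}$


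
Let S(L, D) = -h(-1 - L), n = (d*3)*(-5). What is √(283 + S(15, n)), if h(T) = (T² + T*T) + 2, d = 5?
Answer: I*√231 ≈ 15.199*I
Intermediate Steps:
h(T) = 2 + 2*T² (h(T) = (T² + T²) + 2 = 2*T² + 2 = 2 + 2*T²)
n = -75 (n = (5*3)*(-5) = 15*(-5) = -75)
S(L, D) = -2 - 2*(-1 - L)² (S(L, D) = -(2 + 2*(-1 - L)²) = -2 - 2*(-1 - L)²)
√(283 + S(15, n)) = √(283 + (-2 - 2*(1 + 15)²)) = √(283 + (-2 - 2*16²)) = √(283 + (-2 - 2*256)) = √(283 + (-2 - 512)) = √(283 - 514) = √(-231) = I*√231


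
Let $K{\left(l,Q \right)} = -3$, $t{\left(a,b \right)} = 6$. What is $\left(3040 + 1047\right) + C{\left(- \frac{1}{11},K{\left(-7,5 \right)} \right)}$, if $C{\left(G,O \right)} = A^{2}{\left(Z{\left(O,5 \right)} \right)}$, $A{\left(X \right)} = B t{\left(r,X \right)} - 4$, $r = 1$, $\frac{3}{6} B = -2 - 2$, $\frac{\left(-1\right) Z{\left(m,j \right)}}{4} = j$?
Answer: $6791$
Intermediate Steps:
$Z{\left(m,j \right)} = - 4 j$
$B = -8$ ($B = 2 \left(-2 - 2\right) = 2 \left(-4\right) = -8$)
$A{\left(X \right)} = -52$ ($A{\left(X \right)} = \left(-8\right) 6 - 4 = -48 - 4 = -52$)
$C{\left(G,O \right)} = 2704$ ($C{\left(G,O \right)} = \left(-52\right)^{2} = 2704$)
$\left(3040 + 1047\right) + C{\left(- \frac{1}{11},K{\left(-7,5 \right)} \right)} = \left(3040 + 1047\right) + 2704 = 4087 + 2704 = 6791$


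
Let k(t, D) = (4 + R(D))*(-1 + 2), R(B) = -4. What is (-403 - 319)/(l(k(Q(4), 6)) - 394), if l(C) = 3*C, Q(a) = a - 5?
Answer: 361/197 ≈ 1.8325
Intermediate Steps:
Q(a) = -5 + a
k(t, D) = 0 (k(t, D) = (4 - 4)*(-1 + 2) = 0*1 = 0)
(-403 - 319)/(l(k(Q(4), 6)) - 394) = (-403 - 319)/(3*0 - 394) = -722/(0 - 394) = -722/(-394) = -722*(-1/394) = 361/197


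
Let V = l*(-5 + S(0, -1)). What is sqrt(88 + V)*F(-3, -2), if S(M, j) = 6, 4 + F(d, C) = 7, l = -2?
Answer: 3*sqrt(86) ≈ 27.821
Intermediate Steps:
F(d, C) = 3 (F(d, C) = -4 + 7 = 3)
V = -2 (V = -2*(-5 + 6) = -2*1 = -2)
sqrt(88 + V)*F(-3, -2) = sqrt(88 - 2)*3 = sqrt(86)*3 = 3*sqrt(86)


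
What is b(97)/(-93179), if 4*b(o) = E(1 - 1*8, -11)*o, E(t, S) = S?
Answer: 1067/372716 ≈ 0.0028628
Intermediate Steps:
b(o) = -11*o/4 (b(o) = (-11*o)/4 = -11*o/4)
b(97)/(-93179) = -11/4*97/(-93179) = -1067/4*(-1/93179) = 1067/372716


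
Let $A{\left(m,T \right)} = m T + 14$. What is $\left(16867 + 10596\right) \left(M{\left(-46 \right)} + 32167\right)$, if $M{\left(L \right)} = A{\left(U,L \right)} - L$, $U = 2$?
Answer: $882523505$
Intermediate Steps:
$A{\left(m,T \right)} = 14 + T m$ ($A{\left(m,T \right)} = T m + 14 = 14 + T m$)
$M{\left(L \right)} = 14 + L$ ($M{\left(L \right)} = \left(14 + L 2\right) - L = \left(14 + 2 L\right) - L = 14 + L$)
$\left(16867 + 10596\right) \left(M{\left(-46 \right)} + 32167\right) = \left(16867 + 10596\right) \left(\left(14 - 46\right) + 32167\right) = 27463 \left(-32 + 32167\right) = 27463 \cdot 32135 = 882523505$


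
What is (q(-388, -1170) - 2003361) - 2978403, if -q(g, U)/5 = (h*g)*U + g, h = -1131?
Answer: 2562163976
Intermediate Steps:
q(g, U) = -5*g + 5655*U*g (q(g, U) = -5*((-1131*g)*U + g) = -5*(-1131*U*g + g) = -5*(g - 1131*U*g) = -5*g + 5655*U*g)
(q(-388, -1170) - 2003361) - 2978403 = (5*(-388)*(-1 + 1131*(-1170)) - 2003361) - 2978403 = (5*(-388)*(-1 - 1323270) - 2003361) - 2978403 = (5*(-388)*(-1323271) - 2003361) - 2978403 = (2567145740 - 2003361) - 2978403 = 2565142379 - 2978403 = 2562163976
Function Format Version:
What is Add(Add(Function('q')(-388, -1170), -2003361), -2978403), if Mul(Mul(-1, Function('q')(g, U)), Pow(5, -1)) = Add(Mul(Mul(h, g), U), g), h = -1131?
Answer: 2562163976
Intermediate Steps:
Function('q')(g, U) = Add(Mul(-5, g), Mul(5655, U, g)) (Function('q')(g, U) = Mul(-5, Add(Mul(Mul(-1131, g), U), g)) = Mul(-5, Add(Mul(-1131, U, g), g)) = Mul(-5, Add(g, Mul(-1131, U, g))) = Add(Mul(-5, g), Mul(5655, U, g)))
Add(Add(Function('q')(-388, -1170), -2003361), -2978403) = Add(Add(Mul(5, -388, Add(-1, Mul(1131, -1170))), -2003361), -2978403) = Add(Add(Mul(5, -388, Add(-1, -1323270)), -2003361), -2978403) = Add(Add(Mul(5, -388, -1323271), -2003361), -2978403) = Add(Add(2567145740, -2003361), -2978403) = Add(2565142379, -2978403) = 2562163976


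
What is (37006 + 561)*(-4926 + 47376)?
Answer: 1594719150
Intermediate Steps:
(37006 + 561)*(-4926 + 47376) = 37567*42450 = 1594719150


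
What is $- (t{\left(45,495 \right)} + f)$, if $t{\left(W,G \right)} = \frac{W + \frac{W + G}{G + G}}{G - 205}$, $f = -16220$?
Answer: $\frac{51741299}{3190} \approx 16220.0$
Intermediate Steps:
$t{\left(W,G \right)} = \frac{W + \frac{G + W}{2 G}}{-205 + G}$
$- (t{\left(45,495 \right)} + f) = - (\frac{495 + 45 + 2 \cdot 495 \cdot 45}{2 \cdot 495 \left(-205 + 495\right)} - 16220) = - (\frac{1}{2} \cdot \frac{1}{495} \cdot \frac{1}{290} \left(495 + 45 + 44550\right) - 16220) = - (\frac{1}{2} \cdot \frac{1}{495} \cdot \frac{1}{290} \cdot 45090 - 16220) = - (\frac{501}{3190} - 16220) = \left(-1\right) \left(- \frac{51741299}{3190}\right) = \frac{51741299}{3190}$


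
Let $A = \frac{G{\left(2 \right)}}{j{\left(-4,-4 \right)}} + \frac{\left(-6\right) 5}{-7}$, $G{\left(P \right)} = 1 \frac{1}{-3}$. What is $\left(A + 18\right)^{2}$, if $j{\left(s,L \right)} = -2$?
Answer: $\frac{889249}{1764} \approx 504.11$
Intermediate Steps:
$G{\left(P \right)} = - \frac{1}{3}$ ($G{\left(P \right)} = 1 \left(- \frac{1}{3}\right) = - \frac{1}{3}$)
$A = \frac{187}{42}$ ($A = - \frac{1}{3 \left(-2\right)} + \frac{\left(-6\right) 5}{-7} = \left(- \frac{1}{3}\right) \left(- \frac{1}{2}\right) - - \frac{30}{7} = \frac{1}{6} + \frac{30}{7} = \frac{187}{42} \approx 4.4524$)
$\left(A + 18\right)^{2} = \left(\frac{187}{42} + 18\right)^{2} = \left(\frac{943}{42}\right)^{2} = \frac{889249}{1764}$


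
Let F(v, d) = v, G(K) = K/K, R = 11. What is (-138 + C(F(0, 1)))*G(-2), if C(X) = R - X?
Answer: -127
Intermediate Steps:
G(K) = 1
C(X) = 11 - X
(-138 + C(F(0, 1)))*G(-2) = (-138 + (11 - 1*0))*1 = (-138 + (11 + 0))*1 = (-138 + 11)*1 = -127*1 = -127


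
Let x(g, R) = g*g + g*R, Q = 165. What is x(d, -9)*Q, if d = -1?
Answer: 1650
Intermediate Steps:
x(g, R) = g² + R*g
x(d, -9)*Q = -(-9 - 1)*165 = -1*(-10)*165 = 10*165 = 1650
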